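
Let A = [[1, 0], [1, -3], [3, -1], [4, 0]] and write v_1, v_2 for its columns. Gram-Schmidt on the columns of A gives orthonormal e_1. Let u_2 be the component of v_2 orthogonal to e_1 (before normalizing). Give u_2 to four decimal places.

e_1 = v_1/‖v_1‖ = (1, 1, 3, 4)/5.1962 = (0.1925, 0.1925, 0.5774, 0.7698).
r_{12} = e_1·v_2 = -1.1547.
u_2 = v_2 + 1.1547·e_1 = (0.2222, -2.7778, -0.3333, 0.8889).

u_2 = (0.2222, -2.7778, -0.3333, 0.8889)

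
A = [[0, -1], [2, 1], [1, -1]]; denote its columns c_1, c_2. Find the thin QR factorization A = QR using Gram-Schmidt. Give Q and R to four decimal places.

c_1 = (0, 2, 1); ‖c_1‖ = 2.2361, so q_1 = (0.0000, 0.8944, 0.4472).
q_1·c_2 = 0.0000·(-1) + 0.8944·1 + 0.4472·(-1) = 0.4472.
u_2 = c_2 − 0.4472·q_1 = (-1.0000, 0.6000, -1.2000).
‖u_2‖ = 1.6733, so q_2 = (-0.5976, 0.3586, -0.7171).

Q = [[0.0000, -0.5976], [0.8944, 0.3586], [0.4472, -0.7171]], R = [[2.2361, 0.4472], [0.0000, 1.6733]]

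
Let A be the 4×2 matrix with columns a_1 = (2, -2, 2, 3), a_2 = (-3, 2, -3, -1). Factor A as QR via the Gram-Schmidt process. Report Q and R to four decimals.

a_1 = (2, -2, 2, 3); ‖a_1‖ = 4.5826, so q_1 = (0.4364, -0.4364, 0.4364, 0.6547).
q_1·a_2 = 0.4364·(-3) + (-0.4364)·2 + 0.4364·(-3) + 0.6547·(-1) = -4.1461.
u_2 = a_2 + 4.1461·q_1 = (-1.1905, 0.1905, -1.1905, 1.7143).
‖u_2‖ = 2.4103, so q_2 = (-0.4939, 0.0790, -0.4939, 0.7112).

Q = [[0.4364, -0.4939], [-0.4364, 0.0790], [0.4364, -0.4939], [0.6547, 0.7112]], R = [[4.5826, -4.1461], [0.0000, 2.4103]]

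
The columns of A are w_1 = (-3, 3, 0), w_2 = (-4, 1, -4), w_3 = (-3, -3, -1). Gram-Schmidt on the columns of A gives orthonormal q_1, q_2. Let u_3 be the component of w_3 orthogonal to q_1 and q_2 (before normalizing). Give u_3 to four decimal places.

q_1 = w_1/‖w_1‖ = (-3, 3, 0)/4.2426 = (-0.7071, 0.7071, 0.0000).
r_{12} = q_1·w_2 = 3.5355.
u_2 = w_2 − 3.5355·q_1 = (-1.5000, -1.5000, -4.0000).
‖u_2‖ = 4.5277, so q_2 = (-0.3313, -0.3313, -0.8835).
r_{13} = q_1·w_3 = 0.0000; r_{23} = q_2·w_3 = 2.8712.
u_3 = w_3 − 0.0000·q_1 − 2.8712·q_2 = (-2.0488, -2.0488, 1.5366).

u_3 = (-2.0488, -2.0488, 1.5366)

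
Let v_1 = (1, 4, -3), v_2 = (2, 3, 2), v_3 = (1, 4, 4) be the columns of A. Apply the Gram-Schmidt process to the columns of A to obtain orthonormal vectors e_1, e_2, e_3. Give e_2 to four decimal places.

e_2 = (0.4438, 0.4640, 0.7666)

v_1 = (1, 4, -3); ‖v_1‖ = 5.0990, so e_1 = (0.1961, 0.7845, -0.5883).
e_1·v_2 = 0.1961·2 + 0.7845·3 + (-0.5883)·2 = 1.5689.
u_2 = v_2 − 1.5689·e_1 = (1.6923, 1.7692, 2.9231).
‖u_2‖ = 3.8129, so e_2 = (0.4438, 0.4640, 0.7666).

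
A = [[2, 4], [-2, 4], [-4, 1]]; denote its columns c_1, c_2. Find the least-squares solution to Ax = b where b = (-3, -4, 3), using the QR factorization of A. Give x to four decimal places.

x = (-0.5541, -0.8247)

c_1 = (2, -2, -4); ‖c_1‖ = 4.8990, so e_1 = (0.4082, -0.4082, -0.8165).
e_1·c_2 = 0.4082·4 + (-0.4082)·4 + (-0.8165)·1 = -0.8165.
u_2 = c_2 + 0.8165·e_1 = (4.3333, 3.6667, 0.3333).
‖u_2‖ = 5.6862, so e_2 = (0.7621, 0.6448, 0.0586).
Qᵀb = (-2.0412, -4.6897).
Back-substitute: x_2 = -4.6897/5.6862 = -0.8247.
x_1 = (-2.0412 + 0.8165·(-0.8247))/4.8990 = -0.5541.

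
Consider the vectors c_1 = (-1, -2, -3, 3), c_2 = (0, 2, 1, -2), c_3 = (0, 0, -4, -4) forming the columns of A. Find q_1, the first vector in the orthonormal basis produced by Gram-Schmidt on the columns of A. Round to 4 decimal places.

q_1 = (-0.2085, -0.4170, -0.6255, 0.6255)

q_1 = c_1/‖c_1‖ = (-1, -2, -3, 3)/4.7958 = (-0.2085, -0.4170, -0.6255, 0.6255).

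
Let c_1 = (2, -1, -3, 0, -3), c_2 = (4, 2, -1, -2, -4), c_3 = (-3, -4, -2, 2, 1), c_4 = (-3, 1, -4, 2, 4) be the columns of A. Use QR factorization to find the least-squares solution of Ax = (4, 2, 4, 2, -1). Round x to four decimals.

x = (6.9860, -7.8523, -6.2834, -1.0719)

q_1 = c_1/‖c_1‖ = (2, -1, -3, 0, -3)/4.7958 = (0.4170, -0.2085, -0.6255, 0.0000, -0.6255).
r_{12} = q_1·c_2 = 4.3788.
u_2 = c_2 − 4.3788·q_1 = (2.1739, 2.9130, 1.7391, -2.0000, -1.2609).
‖u_2‖ = 4.6718, so q_2 = (0.4653, 0.6235, 0.3723, -0.4281, -0.2699).
r_{13} = q_1·c_3 = 0.2085; r_{23} = q_2·c_3 = -5.7607.
u_3 = c_3 − 0.2085·q_1 + 5.7607·q_2 = (-0.4064, -0.3645, 0.2749, -0.4661, -0.4243).
‖u_3‖ = 0.8780, so q_3 = (-0.4628, -0.4152, 0.3131, -0.5309, -0.4833).
r_{14} = q_1·c_4 = -1.4596; r_{24} = q_2·c_4 = -4.1972; r_{34} = q_3·c_4 = -3.2739.
u_4 = c_4 + 1.4596·q_1 + 4.1972·q_2 + 3.2739·q_3 = (-1.9535, 1.9535, -2.3256, -1.5349, 0.3721).
‖u_4‖ = 3.9414, so q_4 = (-0.4956, 0.4956, -0.5900, -0.3894, 0.0944).
Qᵀb = (-0.6255, 4.0111, -2.0079, -4.2246).
Back-substitute: x_4 = -4.2246/3.9414 = -1.0719.
x_3 = (-2.0079 + 3.2739·(-1.0719))/0.8780 = -6.2834.
x_2 = (4.0111 + 5.7607·(-6.2834) + 4.1972·(-1.0719))/4.6718 = -7.8523.
x_1 = (-0.6255 − 4.3788·(-7.8523) − 0.2085·(-6.2834) + 1.4596·(-1.0719))/4.7958 = 6.9860.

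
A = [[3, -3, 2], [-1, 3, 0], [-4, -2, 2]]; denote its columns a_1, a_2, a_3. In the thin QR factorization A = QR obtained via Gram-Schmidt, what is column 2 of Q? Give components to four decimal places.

q_2 = (-0.5489, 0.6155, -0.5656)

a_1 = (3, -1, -4); ‖a_1‖ = 5.0990, so q_1 = (0.5883, -0.1961, -0.7845).
q_1·a_2 = 0.5883·(-3) + (-0.1961)·3 + (-0.7845)·(-2) = -0.7845.
u_2 = a_2 + 0.7845·q_1 = (-2.5385, 2.8462, -2.6154).
‖u_2‖ = 4.6244, so q_2 = (-0.5489, 0.6155, -0.5656).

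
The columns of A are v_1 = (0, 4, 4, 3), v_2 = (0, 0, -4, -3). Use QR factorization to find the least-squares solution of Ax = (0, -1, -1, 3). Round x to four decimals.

v_1 = (0, 4, 4, 3); ‖v_1‖ = 6.4031, so e_1 = (0.0000, 0.6247, 0.6247, 0.4685).
e_1·v_2 = 0.0000·0 + 0.6247·0 + 0.6247·(-4) + 0.4685·(-3) = -3.9043.
u_2 = v_2 + 3.9043·e_1 = (0.0000, 2.4390, -1.5610, -1.1707).
‖u_2‖ = 3.1235, so e_2 = (0.0000, 0.7809, -0.4998, -0.3748).
Qᵀb = (0.1562, -1.4056).
Back-substitute: x_2 = -1.4056/3.1235 = -0.4500.
x_1 = (0.1562 + 3.9043·(-0.4500))/6.4031 = -0.2500.

x = (-0.2500, -0.4500)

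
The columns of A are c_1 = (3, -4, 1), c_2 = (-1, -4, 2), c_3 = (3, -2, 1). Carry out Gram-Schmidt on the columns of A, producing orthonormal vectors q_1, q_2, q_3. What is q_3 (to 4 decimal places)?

q_3 = (0.2233, 0.3907, 0.8930)

c_1 = (3, -4, 1); ‖c_1‖ = 5.0990, so q_1 = (0.5883, -0.7845, 0.1961).
q_1·c_2 = 0.5883·(-1) + (-0.7845)·(-4) + 0.1961·2 = 2.9417.
u_2 = c_2 − 2.9417·q_1 = (-2.7308, -1.6923, 1.4231).
‖u_2‖ = 3.5137, so q_2 = (-0.7772, -0.4816, 0.4050).
q_1·c_3 = 0.5883·3 + (-0.7845)·(-2) + 0.1961·1 = 3.5301; q_2·c_3 = (-0.7772)·3 + (-0.4816)·(-2) + 0.4050·1 = -0.9633.
u_3 = c_3 − 3.5301·q_1 + 0.9633·q_2 = (0.1745, 0.3053, 0.6978).
‖u_3‖ = 0.7814, so q_3 = (0.2233, 0.3907, 0.8930).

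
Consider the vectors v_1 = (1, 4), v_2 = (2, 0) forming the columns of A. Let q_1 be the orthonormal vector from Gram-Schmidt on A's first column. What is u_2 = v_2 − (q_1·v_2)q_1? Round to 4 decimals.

v_1 = (1, 4); ‖v_1‖ = 4.1231, so q_1 = (0.2425, 0.9701).
q_1·v_2 = 0.2425·2 + 0.9701·0 = 0.4851.
u_2 = v_2 − 0.4851·q_1 = (1.8824, -0.4706).

u_2 = (1.8824, -0.4706)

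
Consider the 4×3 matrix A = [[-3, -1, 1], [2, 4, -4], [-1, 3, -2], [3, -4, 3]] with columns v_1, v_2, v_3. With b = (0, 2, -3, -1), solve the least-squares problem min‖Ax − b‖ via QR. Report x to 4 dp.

v_1 = (-3, 2, -1, 3); ‖v_1‖ = 4.7958, so q_1 = (-0.6255, 0.4170, -0.2085, 0.6255).
q_1·v_2 = (-0.6255)·(-1) + 0.4170·4 + (-0.2085)·3 + 0.6255·(-4) = -0.8341.
u_2 = v_2 + 0.8341·q_1 = (-1.5217, 4.3478, 2.8261, -3.4783).
‖u_2‖ = 6.4268, so q_2 = (-0.2368, 0.6765, 0.4397, -0.5412).
q_1·v_3 = (-0.6255)·1 + 0.4170·(-4) + (-0.2085)·(-2) + 0.6255·3 = 0.0000; q_2·v_3 = (-0.2368)·1 + 0.6765·(-4) + 0.4397·(-2) + (-0.5412)·3 = -5.4459.
u_3 = v_3 + 0.0000·q_1 + 5.4459·q_2 = (-0.2895, -0.3158, 0.3947, 0.0526).
‖u_3‖ = 0.5849, so q_3 = (-0.4949, -0.5399, 0.6749, 0.0900).
Qᵀb = (0.8341, 0.5750, -3.1944).
Back-substitute: x_3 = -3.1944/0.5849 = -5.4615.
x_2 = (0.5750 + 5.4459·(-5.4615))/6.4268 = -4.5385.
x_1 = (0.8341 + 0.8341·(-4.5385) + 0.0000·(-5.4615))/4.7958 = -0.6154.

x = (-0.6154, -4.5385, -5.4615)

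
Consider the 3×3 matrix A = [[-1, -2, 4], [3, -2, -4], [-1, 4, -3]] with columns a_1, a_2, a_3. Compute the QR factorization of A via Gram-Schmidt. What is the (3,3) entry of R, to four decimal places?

r_{33} = 0.5657

e_1 = a_1/‖a_1‖ = (-1, 3, -1)/3.3166 = (-0.3015, 0.9045, -0.3015).
r_{12} = e_1·a_2 = -2.4121.
u_2 = a_2 + 2.4121·e_1 = (-2.7273, 0.1818, 3.2727).
‖u_2‖ = 4.2640, so e_2 = (-0.6396, 0.0426, 0.7675).
r_{13} = e_1·a_3 = -3.9196; r_{23} = e_2·a_3 = -5.0315.
u_3 = a_3 + 3.9196·e_1 + 5.0315·e_2 = (-0.4000, -0.2400, -0.3200).
r_{33} = ‖u_3‖ = 0.5657.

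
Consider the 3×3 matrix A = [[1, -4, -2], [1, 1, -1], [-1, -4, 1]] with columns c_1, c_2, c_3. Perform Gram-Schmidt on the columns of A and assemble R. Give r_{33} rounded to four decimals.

e_1 = c_1/‖c_1‖ = (1, 1, -1)/1.7321 = (0.5774, 0.5774, -0.5774).
r_{12} = e_1·c_2 = 0.5774.
u_2 = c_2 − 0.5774·e_1 = (-4.3333, 0.6667, -3.6667).
‖u_2‖ = 5.7155, so e_2 = (-0.7582, 0.1166, -0.6415).
r_{13} = e_1·c_3 = -2.3094; r_{23} = e_2·c_3 = 0.7582.
u_3 = c_3 + 2.3094·e_1 − 0.7582·e_2 = (-0.0918, 0.2449, 0.1531).
r_{33} = ‖u_3‖ = 0.3030.

r_{33} = 0.3030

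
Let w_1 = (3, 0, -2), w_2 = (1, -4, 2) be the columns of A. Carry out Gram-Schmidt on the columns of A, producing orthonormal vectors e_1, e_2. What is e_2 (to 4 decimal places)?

e_2 = (0.2691, -0.8745, 0.4036)

w_1 = (3, 0, -2); ‖w_1‖ = 3.6056, so e_1 = (0.8321, 0.0000, -0.5547).
e_1·w_2 = 0.8321·1 + 0.0000·(-4) + (-0.5547)·2 = -0.2774.
u_2 = w_2 + 0.2774·e_1 = (1.2308, -4.0000, 1.8462).
‖u_2‖ = 4.5742, so e_2 = (0.2691, -0.8745, 0.4036).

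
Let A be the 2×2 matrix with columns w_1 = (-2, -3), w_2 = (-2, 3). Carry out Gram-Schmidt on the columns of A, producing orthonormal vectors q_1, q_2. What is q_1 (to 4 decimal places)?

w_1 = (-2, -3); ‖w_1‖ = 3.6056, so q_1 = (-0.5547, -0.8321).

q_1 = (-0.5547, -0.8321)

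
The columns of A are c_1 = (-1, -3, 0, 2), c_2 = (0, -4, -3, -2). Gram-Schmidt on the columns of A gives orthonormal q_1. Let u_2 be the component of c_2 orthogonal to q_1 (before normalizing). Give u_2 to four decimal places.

u_2 = (0.5714, -2.2857, -3.0000, -3.1429)

q_1 = c_1/‖c_1‖ = (-1, -3, 0, 2)/3.7417 = (-0.2673, -0.8018, 0.0000, 0.5345).
r_{12} = q_1·c_2 = 2.1381.
u_2 = c_2 − 2.1381·q_1 = (0.5714, -2.2857, -3.0000, -3.1429).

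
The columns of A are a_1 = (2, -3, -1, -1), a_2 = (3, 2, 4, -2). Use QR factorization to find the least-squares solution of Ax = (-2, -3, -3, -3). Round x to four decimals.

x = (0.6660, -0.5051)

a_1 = (2, -3, -1, -1); ‖a_1‖ = 3.8730, so q_1 = (0.5164, -0.7746, -0.2582, -0.2582).
q_1·a_2 = 0.5164·3 + (-0.7746)·2 + (-0.2582)·4 + (-0.2582)·(-2) = -0.5164.
u_2 = a_2 + 0.5164·q_1 = (3.2667, 1.6000, 3.8667, -2.1333).
‖u_2‖ = 5.7213, so q_2 = (0.5710, 0.2797, 0.6758, -0.3729).
Qᵀb = (2.8402, -2.8898).
Back-substitute: x_2 = -2.8898/5.7213 = -0.5051.
x_1 = (2.8402 + 0.5164·(-0.5051))/3.8730 = 0.6660.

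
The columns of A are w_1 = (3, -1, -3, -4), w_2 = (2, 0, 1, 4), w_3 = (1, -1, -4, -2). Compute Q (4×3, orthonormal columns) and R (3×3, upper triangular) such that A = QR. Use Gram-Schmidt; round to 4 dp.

w_1 = (3, -1, -3, -4); ‖w_1‖ = 5.9161, so q_1 = (0.5071, -0.1690, -0.5071, -0.6761).
q_1·w_2 = 0.5071·2 + (-0.1690)·0 + (-0.5071)·1 + (-0.6761)·4 = -2.1974.
u_2 = w_2 + 2.1974·q_1 = (3.1143, -0.3714, -0.1143, 2.5143).
‖u_2‖ = 4.0214, so q_2 = (0.7744, -0.0924, -0.0284, 0.6252).
q_1·w_3 = 0.5071·1 + (-0.1690)·(-1) + (-0.5071)·(-4) + (-0.6761)·(-2) = 4.0567; q_2·w_3 = 0.7744·1 + (-0.0924)·(-1) + (-0.0284)·(-4) + 0.6252·(-2) = -0.2700.
u_3 = w_3 − 4.0567·q_1 + 0.2700·q_2 = (-0.8481, -0.3392, -1.9505, 0.9117).
‖u_3‖ = 2.3388, so q_3 = (-0.3626, -0.1450, -0.8340, 0.3898).

Q = [[0.5071, 0.7744, -0.3626], [-0.1690, -0.0924, -0.1450], [-0.5071, -0.0284, -0.8340], [-0.6761, 0.6252, 0.3898]], R = [[5.9161, -2.1974, 4.0567], [0.0000, 4.0214, -0.2700], [0.0000, 0.0000, 2.3388]]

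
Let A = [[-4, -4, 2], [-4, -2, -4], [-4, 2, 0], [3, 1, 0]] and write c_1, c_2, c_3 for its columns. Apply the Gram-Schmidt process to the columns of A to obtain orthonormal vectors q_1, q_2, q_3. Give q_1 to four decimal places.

c_1 = (-4, -4, -4, 3); ‖c_1‖ = 7.5498, so q_1 = (-0.5298, -0.5298, -0.5298, 0.3974).

q_1 = (-0.5298, -0.5298, -0.5298, 0.3974)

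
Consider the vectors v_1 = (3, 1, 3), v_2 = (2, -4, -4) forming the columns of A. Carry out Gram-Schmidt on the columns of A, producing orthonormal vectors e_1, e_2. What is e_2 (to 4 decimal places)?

e_2 = (0.6455, -0.6266, -0.4367)

v_1 = (3, 1, 3); ‖v_1‖ = 4.3589, so e_1 = (0.6882, 0.2294, 0.6882).
e_1·v_2 = 0.6882·2 + 0.2294·(-4) + 0.6882·(-4) = -2.2942.
u_2 = v_2 + 2.2942·e_1 = (3.5789, -3.4737, -2.4211).
‖u_2‖ = 5.5441, so e_2 = (0.6455, -0.6266, -0.4367).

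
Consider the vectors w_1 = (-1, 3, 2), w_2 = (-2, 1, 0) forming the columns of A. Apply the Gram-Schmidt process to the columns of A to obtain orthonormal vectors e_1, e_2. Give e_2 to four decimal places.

e_2 = (-0.9163, -0.0398, -0.3984)

w_1 = (-1, 3, 2); ‖w_1‖ = 3.7417, so e_1 = (-0.2673, 0.8018, 0.5345).
e_1·w_2 = (-0.2673)·(-2) + 0.8018·1 + 0.5345·0 = 1.3363.
u_2 = w_2 − 1.3363·e_1 = (-1.6429, -0.0714, -0.7143).
‖u_2‖ = 1.7928, so e_2 = (-0.9163, -0.0398, -0.3984).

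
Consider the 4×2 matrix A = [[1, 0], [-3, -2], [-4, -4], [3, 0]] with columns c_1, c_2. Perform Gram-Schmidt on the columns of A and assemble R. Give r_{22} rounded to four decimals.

c_1 = (1, -3, -4, 3); ‖c_1‖ = 5.9161, so q_1 = (0.1690, -0.5071, -0.6761, 0.5071).
q_1·c_2 = 0.1690·0 + (-0.5071)·(-2) + (-0.6761)·(-4) + 0.5071·0 = 3.7187.
u_2 = c_2 − 3.7187·q_1 = (-0.6286, -0.1143, -1.4857, -1.8857).
r_{22} = ‖u_2‖ = 2.4842.

r_{22} = 2.4842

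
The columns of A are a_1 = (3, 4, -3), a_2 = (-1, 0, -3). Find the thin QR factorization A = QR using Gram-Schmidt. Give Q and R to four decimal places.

e_1 = a_1/‖a_1‖ = (3, 4, -3)/5.8310 = (0.5145, 0.6860, -0.5145).
r_{12} = e_1·a_2 = 1.0290.
u_2 = a_2 − 1.0290·e_1 = (-1.5294, -0.7059, -2.4706).
‖u_2‖ = 2.9902, so e_2 = (-0.5115, -0.2361, -0.8262).

Q = [[0.5145, -0.5115], [0.6860, -0.2361], [-0.5145, -0.8262]], R = [[5.8310, 1.0290], [0.0000, 2.9902]]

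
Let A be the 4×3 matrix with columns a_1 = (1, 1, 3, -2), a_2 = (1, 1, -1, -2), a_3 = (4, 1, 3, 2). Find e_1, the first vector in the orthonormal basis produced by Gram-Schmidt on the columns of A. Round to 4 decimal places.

a_1 = (1, 1, 3, -2); ‖a_1‖ = 3.8730, so e_1 = (0.2582, 0.2582, 0.7746, -0.5164).

e_1 = (0.2582, 0.2582, 0.7746, -0.5164)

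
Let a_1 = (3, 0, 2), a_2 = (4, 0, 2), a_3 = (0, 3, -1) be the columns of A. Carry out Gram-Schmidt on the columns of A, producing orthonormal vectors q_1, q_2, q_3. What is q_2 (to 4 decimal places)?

q_2 = (0.5547, 0.0000, -0.8321)

a_1 = (3, 0, 2); ‖a_1‖ = 3.6056, so q_1 = (0.8321, 0.0000, 0.5547).
q_1·a_2 = 0.8321·4 + 0.0000·0 + 0.5547·2 = 4.4376.
u_2 = a_2 − 4.4376·q_1 = (0.3077, 0.0000, -0.4615).
‖u_2‖ = 0.5547, so q_2 = (0.5547, 0.0000, -0.8321).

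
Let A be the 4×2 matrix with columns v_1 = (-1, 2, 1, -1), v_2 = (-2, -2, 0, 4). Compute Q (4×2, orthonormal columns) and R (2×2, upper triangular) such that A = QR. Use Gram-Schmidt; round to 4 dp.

Q = [[-0.3780, -0.6580], [0.7559, -0.0658], [0.3780, 0.1974], [-0.3780, 0.7237]], R = [[2.6458, -2.2678], [0.0000, 4.3425]]

v_1 = (-1, 2, 1, -1); ‖v_1‖ = 2.6458, so e_1 = (-0.3780, 0.7559, 0.3780, -0.3780).
e_1·v_2 = (-0.3780)·(-2) + 0.7559·(-2) + 0.3780·0 + (-0.3780)·4 = -2.2678.
u_2 = v_2 + 2.2678·e_1 = (-2.8571, -0.2857, 0.8571, 3.1429).
‖u_2‖ = 4.3425, so e_2 = (-0.6580, -0.0658, 0.1974, 0.7237).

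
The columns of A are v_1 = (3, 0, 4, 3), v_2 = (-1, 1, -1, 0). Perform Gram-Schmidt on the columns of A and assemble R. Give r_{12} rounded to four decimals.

v_1 = (3, 0, 4, 3); ‖v_1‖ = 5.8310, so q_1 = (0.5145, 0.0000, 0.6860, 0.5145).
r_{12} = q_1·v_2 = -1.2005.

r_{12} = -1.2005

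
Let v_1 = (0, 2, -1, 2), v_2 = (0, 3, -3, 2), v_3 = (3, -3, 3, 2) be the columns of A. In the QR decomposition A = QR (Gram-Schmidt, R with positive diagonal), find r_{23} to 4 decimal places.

v_1 = (0, 2, -1, 2); ‖v_1‖ = 3.0000, so q_1 = (0.0000, 0.6667, -0.3333, 0.6667).
q_1·v_2 = 0.0000·0 + 0.6667·3 + (-0.3333)·(-3) + 0.6667·2 = 4.3333.
u_2 = v_2 − 4.3333·q_1 = (0.0000, 0.1111, -1.5556, -0.8889).
‖u_2‖ = 1.7951, so q_2 = (0.0000, 0.0619, -0.8666, -0.4952).
r_{23} = q_2·v_3 = -3.7758.

r_{23} = -3.7758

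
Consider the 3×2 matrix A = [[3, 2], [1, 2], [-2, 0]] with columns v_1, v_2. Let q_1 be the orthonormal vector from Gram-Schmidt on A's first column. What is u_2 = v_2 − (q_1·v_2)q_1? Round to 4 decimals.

v_1 = (3, 1, -2); ‖v_1‖ = 3.7417, so q_1 = (0.8018, 0.2673, -0.5345).
q_1·v_2 = 0.8018·2 + 0.2673·2 + (-0.5345)·0 = 2.1381.
u_2 = v_2 − 2.1381·q_1 = (0.2857, 1.4286, 1.1429).

u_2 = (0.2857, 1.4286, 1.1429)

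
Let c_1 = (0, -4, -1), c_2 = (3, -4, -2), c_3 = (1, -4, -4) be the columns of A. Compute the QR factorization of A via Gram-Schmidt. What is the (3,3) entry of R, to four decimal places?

e_1 = c_1/‖c_1‖ = (0, -4, -1)/4.1231 = (0.0000, -0.9701, -0.2425).
r_{12} = e_1·c_2 = 4.3656.
u_2 = c_2 − 4.3656·e_1 = (3.0000, 0.2353, -0.9412).
‖u_2‖ = 3.1530, so e_2 = (0.9515, 0.0746, -0.2985).
r_{13} = e_1·c_3 = 4.8507; r_{23} = e_2·c_3 = 1.8470.
u_3 = c_3 − 4.8507·e_1 − 1.8470·e_2 = (-0.7574, 0.5680, -2.2722).
r_{33} = ‖u_3‖ = 2.4615.

r_{33} = 2.4615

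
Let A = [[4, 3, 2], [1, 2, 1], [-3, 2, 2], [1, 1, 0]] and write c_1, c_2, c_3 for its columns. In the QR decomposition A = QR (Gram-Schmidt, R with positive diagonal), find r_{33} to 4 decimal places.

c_1 = (4, 1, -3, 1); ‖c_1‖ = 5.1962, so e_1 = (0.7698, 0.1925, -0.5774, 0.1925).
e_1·c_2 = 0.7698·3 + 0.1925·2 + (-0.5774)·2 + 0.1925·1 = 1.7321.
u_2 = c_2 − 1.7321·e_1 = (1.6667, 1.6667, 3.0000, 0.6667).
‖u_2‖ = 3.8730, so e_2 = (0.4303, 0.4303, 0.7746, 0.1721).
e_1·c_3 = 0.7698·2 + 0.1925·1 + (-0.5774)·2 + 0.1925·0 = 0.5774; e_2·c_3 = 0.4303·2 + 0.4303·1 + 0.7746·2 + 0.1721·0 = 2.8402.
u_3 = c_3 − 0.5774·e_1 − 2.8402·e_2 = (0.3333, -0.3333, 0.1333, -0.6000).
r_{33} = ‖u_3‖ = 0.7746.

r_{33} = 0.7746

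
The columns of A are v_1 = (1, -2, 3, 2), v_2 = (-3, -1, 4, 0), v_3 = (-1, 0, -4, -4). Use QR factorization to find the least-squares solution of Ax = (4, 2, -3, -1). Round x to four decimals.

v_1 = (1, -2, 3, 2); ‖v_1‖ = 4.2426, so q_1 = (0.2357, -0.4714, 0.7071, 0.4714).
q_1·v_2 = 0.2357·(-3) + (-0.4714)·(-1) + 0.7071·4 + 0.4714·0 = 2.5927.
u_2 = v_2 − 2.5927·q_1 = (-3.6111, 0.2222, 2.1667, -1.2222).
‖u_2‖ = 4.3906, so q_2 = (-0.8225, 0.0506, 0.4935, -0.2784).
q_1·v_3 = 0.2357·(-1) + (-0.4714)·0 + 0.7071·(-4) + 0.4714·(-4) = -4.9497; q_2·v_3 = (-0.8225)·(-1) + 0.0506·0 + 0.4935·(-4) + (-0.2784)·(-4) = -0.0380.
u_3 = v_3 + 4.9497·q_1 + 0.0380·q_2 = (0.1354, -2.3314, -0.4813, -1.6772).
‖u_3‖ = 2.9152, so q_3 = (0.0465, -0.7997, -0.1651, -0.5753).
Qᵀb = (-2.5927, -4.3906, -0.3430).
Back-substitute: x_3 = -0.3430/2.9152 = -0.1177.
x_2 = (-4.3906 + 0.0380·(-0.1177))/4.3906 = -1.0010.
x_1 = (-2.5927 − 2.5927·(-1.0010) + 4.9497·(-0.1177))/4.2426 = -0.1367.

x = (-0.1367, -1.0010, -0.1177)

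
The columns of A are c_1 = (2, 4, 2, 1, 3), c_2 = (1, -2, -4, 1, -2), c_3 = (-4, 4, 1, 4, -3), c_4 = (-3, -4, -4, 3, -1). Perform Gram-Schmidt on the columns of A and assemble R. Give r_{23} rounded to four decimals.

r_{23} = -0.8174

q_1 = c_1/‖c_1‖ = (2, 4, 2, 1, 3)/5.8310 = (0.3430, 0.6860, 0.3430, 0.1715, 0.5145).
r_{12} = q_1·c_2 = -3.2585.
u_2 = c_2 + 3.2585·q_1 = (2.1176, 0.2353, -2.8824, 1.5588, -0.3235).
‖u_2‖ = 3.9220, so q_2 = (0.5399, 0.0600, -0.7349, 0.3975, -0.0825).
r_{23} = q_2·c_3 = -0.8174.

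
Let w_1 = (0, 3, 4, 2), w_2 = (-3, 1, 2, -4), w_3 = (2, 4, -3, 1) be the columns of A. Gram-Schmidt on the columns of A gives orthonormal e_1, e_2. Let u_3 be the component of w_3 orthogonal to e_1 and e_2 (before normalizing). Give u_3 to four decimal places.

u_3 = (0.7666, 4.0767, -2.6237, -0.8676)

e_1 = w_1/‖w_1‖ = (0, 3, 4, 2)/5.3852 = (0.0000, 0.5571, 0.7428, 0.3714).
r_{12} = e_1·w_2 = 0.5571.
u_2 = w_2 − 0.5571·e_1 = (-3.0000, 0.6897, 1.5862, -4.2069).
‖u_2‖ = 5.4488, so e_2 = (-0.5506, 0.1266, 0.2911, -0.7721).
r_{13} = e_1·w_3 = 0.3714; r_{23} = e_2·w_3 = -2.2403.
u_3 = w_3 − 0.3714·e_1 + 2.2403·e_2 = (0.7666, 4.0767, -2.6237, -0.8676).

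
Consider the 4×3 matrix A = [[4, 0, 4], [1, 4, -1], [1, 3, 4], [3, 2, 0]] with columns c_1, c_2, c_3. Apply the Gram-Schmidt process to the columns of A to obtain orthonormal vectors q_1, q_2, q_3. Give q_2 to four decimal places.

q_2 = (-0.4039, 0.7378, 0.5281, 0.1165)

c_1 = (4, 1, 1, 3); ‖c_1‖ = 5.1962, so q_1 = (0.7698, 0.1925, 0.1925, 0.5774).
q_1·c_2 = 0.7698·0 + 0.1925·4 + 0.1925·3 + 0.5774·2 = 2.5019.
u_2 = c_2 − 2.5019·q_1 = (-1.9259, 3.5185, 2.5185, 0.5556).
‖u_2‖ = 4.7687, so q_2 = (-0.4039, 0.7378, 0.5281, 0.1165).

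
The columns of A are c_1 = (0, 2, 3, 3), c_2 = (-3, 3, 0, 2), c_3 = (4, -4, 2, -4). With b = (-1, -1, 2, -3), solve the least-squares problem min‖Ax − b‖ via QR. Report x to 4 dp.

x = (-0.4774, 2.3668, 1.6357)

c_1 = (0, 2, 3, 3); ‖c_1‖ = 4.6904, so q_1 = (0.0000, 0.4264, 0.6396, 0.6396).
q_1·c_2 = 0.0000·(-3) + 0.4264·3 + 0.6396·0 + 0.6396·2 = 2.5584.
u_2 = c_2 − 2.5584·q_1 = (-3.0000, 1.9091, -1.6364, 0.3636).
‖u_2‖ = 3.9312, so q_2 = (-0.7631, 0.4856, -0.4162, 0.0925).
q_1·c_3 = 0.0000·4 + 0.4264·(-4) + 0.6396·2 + 0.6396·(-4) = -2.9848; q_2·c_3 = (-0.7631)·4 + 0.4856·(-4) + (-0.4162)·2 + 0.0925·(-4) = -6.1975.
u_3 = c_3 + 2.9848·q_1 + 6.1975·q_2 = (-0.7294, 0.2824, 1.3294, -1.5176).
‖u_3‖ = 2.1639, so q_3 = (-0.3371, 0.1305, 0.6144, -0.7014).
Qᵀb = (-1.0660, -0.8325, 3.5394).
Back-substitute: x_3 = 3.5394/2.1639 = 1.6357.
x_2 = (-0.8325 + 6.1975·1.6357)/3.9312 = 2.3668.
x_1 = (-1.0660 − 2.5584·2.3668 + 2.9848·1.6357)/4.6904 = -0.4774.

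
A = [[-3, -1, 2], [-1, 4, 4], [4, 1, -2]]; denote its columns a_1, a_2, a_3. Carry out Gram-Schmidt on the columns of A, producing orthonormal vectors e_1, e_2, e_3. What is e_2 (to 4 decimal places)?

e_2 = (-0.1556, 0.9795, 0.1282)

a_1 = (-3, -1, 4); ‖a_1‖ = 5.0990, so e_1 = (-0.5883, -0.1961, 0.7845).
e_1·a_2 = (-0.5883)·(-1) + (-0.1961)·4 + 0.7845·1 = 0.5883.
u_2 = a_2 − 0.5883·e_1 = (-0.6538, 4.1154, 0.5385).
‖u_2‖ = 4.2016, so e_2 = (-0.1556, 0.9795, 0.1282).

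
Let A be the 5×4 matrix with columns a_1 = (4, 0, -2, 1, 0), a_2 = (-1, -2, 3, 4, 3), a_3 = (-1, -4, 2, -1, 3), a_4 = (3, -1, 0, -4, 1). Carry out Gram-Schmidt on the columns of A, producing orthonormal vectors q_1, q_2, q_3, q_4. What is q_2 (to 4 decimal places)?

q_2 = (0.0234, -0.3275, 0.3977, 0.7019, 0.4913)

a_1 = (4, 0, -2, 1, 0); ‖a_1‖ = 4.5826, so q_1 = (0.8729, 0.0000, -0.4364, 0.2182, 0.0000).
q_1·a_2 = 0.8729·(-1) + 0.0000·(-2) + (-0.4364)·3 + 0.2182·4 + 0.0000·3 = -1.3093.
u_2 = a_2 + 1.3093·q_1 = (0.1429, -2.0000, 2.4286, 4.2857, 3.0000).
‖u_2‖ = 6.1062, so q_2 = (0.0234, -0.3275, 0.3977, 0.7019, 0.4913).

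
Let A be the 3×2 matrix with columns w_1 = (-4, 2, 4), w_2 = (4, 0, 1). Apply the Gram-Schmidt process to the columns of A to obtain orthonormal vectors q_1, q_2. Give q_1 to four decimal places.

q_1 = (-0.6667, 0.3333, 0.6667)

q_1 = w_1/‖w_1‖ = (-4, 2, 4)/6.0000 = (-0.6667, 0.3333, 0.6667).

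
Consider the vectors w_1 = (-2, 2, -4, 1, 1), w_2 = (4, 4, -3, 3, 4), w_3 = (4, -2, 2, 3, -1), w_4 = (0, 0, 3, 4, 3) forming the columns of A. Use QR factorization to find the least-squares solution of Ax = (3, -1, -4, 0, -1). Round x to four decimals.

x = (0.5409, 0.1825, 0.8067, -0.7981)

w_1 = (-2, 2, -4, 1, 1); ‖w_1‖ = 5.0990, so q_1 = (-0.3922, 0.3922, -0.7845, 0.1961, 0.1961).
q_1·w_2 = (-0.3922)·4 + 0.3922·4 + (-0.7845)·(-3) + 0.1961·3 + 0.1961·4 = 3.7262.
u_2 = w_2 − 3.7262·q_1 = (5.4615, 2.5385, -0.0769, 2.2692, 3.2692).
‖u_2‖ = 7.2191, so q_2 = (0.7565, 0.3516, -0.0107, 0.3143, 0.4529).
q_1·w_3 = (-0.3922)·4 + 0.3922·(-2) + (-0.7845)·2 + 0.1961·3 + 0.1961·(-1) = -3.5301; q_2·w_3 = 0.7565·4 + 0.3516·(-2) + (-0.0107)·2 + 0.3143·3 + 0.4529·(-1) = 2.7917.
u_3 = w_3 + 3.5301·q_1 − 2.7917·q_2 = (0.5033, -1.5970, -0.7395, 2.8148, -1.5720).
‖u_3‖ = 3.7074, so q_3 = (0.1358, -0.4308, -0.1995, 0.7592, -0.4240).
q_1·w_4 = (-0.3922)·0 + 0.3922·0 + (-0.7845)·3 + 0.1961·4 + 0.1961·3 = -0.9806; q_2·w_4 = 0.7565·0 + 0.3516·0 + (-0.0107)·3 + 0.3143·4 + 0.4529·3 = 2.5840; q_3·w_4 = 0.1358·0 + (-0.4308)·0 + (-0.1995)·3 + 0.7592·4 + (-0.4240)·3 = 1.1665.
u_4 = w_4 + 0.9806·q_1 − 2.5840·q_2 − 1.1665·q_3 = (-2.4979, -0.0215, 2.4910, 2.4944, 2.5168).
‖u_4‖ = 5.0001, so q_4 = (-0.4996, -0.0043, 0.4982, 0.4989, 0.5033).
Qᵀb = (1.3728, 1.5078, 2.0599, -3.9905).
Back-substitute: x_4 = -3.9905/5.0001 = -0.7981.
x_3 = (2.0599 − 1.1665·(-0.7981))/3.7074 = 0.8067.
x_2 = (1.5078 − 2.7917·0.8067 − 2.5840·(-0.7981))/7.2191 = 0.1825.
x_1 = (1.3728 − 3.7262·0.1825 + 3.5301·0.8067 + 0.9806·(-0.7981))/5.0990 = 0.5409.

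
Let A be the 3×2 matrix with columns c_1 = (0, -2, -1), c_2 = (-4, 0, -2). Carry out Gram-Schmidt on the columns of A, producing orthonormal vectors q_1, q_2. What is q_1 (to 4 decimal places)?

c_1 = (0, -2, -1); ‖c_1‖ = 2.2361, so q_1 = (0.0000, -0.8944, -0.4472).

q_1 = (0.0000, -0.8944, -0.4472)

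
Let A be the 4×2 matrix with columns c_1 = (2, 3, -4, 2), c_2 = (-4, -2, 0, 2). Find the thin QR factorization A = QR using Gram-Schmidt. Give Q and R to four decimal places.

Q = [[0.3482, -0.7412], [0.5222, -0.2382], [-0.6963, -0.2647], [0.3482, 0.5691]], R = [[5.7446, -1.7408], [0.0000, 4.5793]]

c_1 = (2, 3, -4, 2); ‖c_1‖ = 5.7446, so q_1 = (0.3482, 0.5222, -0.6963, 0.3482).
q_1·c_2 = 0.3482·(-4) + 0.5222·(-2) + (-0.6963)·0 + 0.3482·2 = -1.7408.
u_2 = c_2 + 1.7408·q_1 = (-3.3939, -1.0909, -1.2121, 2.6061).
‖u_2‖ = 4.5793, so q_2 = (-0.7412, -0.2382, -0.2647, 0.5691).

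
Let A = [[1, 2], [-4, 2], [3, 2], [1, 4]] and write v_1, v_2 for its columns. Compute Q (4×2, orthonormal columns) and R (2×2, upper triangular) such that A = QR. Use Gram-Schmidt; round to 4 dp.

Q = [[0.1925, 0.3537], [-0.7698, 0.4952], [0.5774, 0.2971], [0.1925, 0.7358]], R = [[5.1962, 0.7698], [0.0000, 5.2352]]

v_1 = (1, -4, 3, 1); ‖v_1‖ = 5.1962, so q_1 = (0.1925, -0.7698, 0.5774, 0.1925).
q_1·v_2 = 0.1925·2 + (-0.7698)·2 + 0.5774·2 + 0.1925·4 = 0.7698.
u_2 = v_2 − 0.7698·q_1 = (1.8519, 2.5926, 1.5556, 3.8519).
‖u_2‖ = 5.2352, so q_2 = (0.3537, 0.4952, 0.2971, 0.7358).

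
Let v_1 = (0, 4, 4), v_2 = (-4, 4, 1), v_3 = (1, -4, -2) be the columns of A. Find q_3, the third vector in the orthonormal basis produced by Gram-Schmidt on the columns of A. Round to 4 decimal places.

v_1 = (0, 4, 4); ‖v_1‖ = 5.6569, so q_1 = (0.0000, 0.7071, 0.7071).
q_1·v_2 = 0.0000·(-4) + 0.7071·4 + 0.7071·1 = 3.5355.
u_2 = v_2 − 3.5355·q_1 = (-4.0000, 1.5000, -1.5000).
‖u_2‖ = 4.5277, so q_2 = (-0.8835, 0.3313, -0.3313).
q_1·v_3 = 0.0000·1 + 0.7071·(-4) + 0.7071·(-2) = -4.2426; q_2·v_3 = (-0.8835)·1 + 0.3313·(-4) + (-0.3313)·(-2) = -1.5460.
u_3 = v_3 + 4.2426·q_1 + 1.5460·q_2 = (-0.3659, -0.4878, 0.4878).
‖u_3‖ = 0.7809, so q_3 = (-0.4685, -0.6247, 0.6247).

q_3 = (-0.4685, -0.6247, 0.6247)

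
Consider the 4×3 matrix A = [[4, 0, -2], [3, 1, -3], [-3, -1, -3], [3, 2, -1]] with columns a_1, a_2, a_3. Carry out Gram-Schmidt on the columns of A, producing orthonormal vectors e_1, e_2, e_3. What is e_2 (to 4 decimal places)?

e_1 = a_1/‖a_1‖ = (4, 3, -3, 3)/6.5574 = (0.6100, 0.4575, -0.4575, 0.4575).
r_{12} = e_1·a_2 = 1.8300.
u_2 = a_2 − 1.8300·e_1 = (-1.1163, 0.1628, -0.1628, 1.1628).
‖u_2‖ = 1.6282, so e_2 = (-0.6856, 0.1000, -0.1000, 0.7141).

e_2 = (-0.6856, 0.1000, -0.1000, 0.7141)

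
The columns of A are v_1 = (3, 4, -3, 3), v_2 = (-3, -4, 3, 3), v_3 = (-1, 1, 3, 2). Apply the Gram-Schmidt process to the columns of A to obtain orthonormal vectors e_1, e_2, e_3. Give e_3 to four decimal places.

e_3 = (-0.0974, 0.6429, 0.7598, 0.0000)

v_1 = (3, 4, -3, 3); ‖v_1‖ = 6.5574, so e_1 = (0.4575, 0.6100, -0.4575, 0.4575).
e_1·v_2 = 0.4575·(-3) + 0.6100·(-4) + (-0.4575)·3 + 0.4575·3 = -3.8125.
u_2 = v_2 + 3.8125·e_1 = (-1.2558, -1.6744, 1.2558, 4.7442).
‖u_2‖ = 5.3353, so e_2 = (-0.2354, -0.3138, 0.2354, 0.8892).
e_1·v_3 = 0.4575·(-1) + 0.6100·1 + (-0.4575)·3 + 0.4575·2 = -0.3050; e_2·v_3 = (-0.2354)·(-1) + (-0.3138)·1 + 0.2354·3 + 0.8892·2 = 2.4061.
u_3 = v_3 + 0.3050·e_1 − 2.4061·e_2 = (-0.2941, 1.9412, 2.2941, 0.0000).
‖u_3‖ = 3.0195, so e_3 = (-0.0974, 0.6429, 0.7598, 0.0000).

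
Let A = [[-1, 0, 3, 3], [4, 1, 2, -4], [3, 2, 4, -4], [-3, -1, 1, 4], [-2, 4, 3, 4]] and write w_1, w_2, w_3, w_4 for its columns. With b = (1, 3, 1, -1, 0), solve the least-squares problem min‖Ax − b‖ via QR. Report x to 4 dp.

x = (1.6983, -0.1051, -0.0085, 0.9537)

w_1 = (-1, 4, 3, -3, -2); ‖w_1‖ = 6.2450, so e_1 = (-0.1601, 0.6405, 0.4804, -0.4804, -0.3203).
e_1·w_2 = (-0.1601)·0 + 0.6405·1 + 0.4804·2 + (-0.4804)·(-1) + (-0.3203)·4 = 0.8006.
u_2 = w_2 − 0.8006·e_1 = (0.1282, 0.4872, 1.6154, -0.6154, 4.2564).
‖u_2‖ = 4.6216, so e_2 = (0.0277, 0.1054, 0.3495, -0.1332, 0.9210).
e_1·w_3 = (-0.1601)·3 + 0.6405·2 + 0.4804·4 + (-0.4804)·1 + (-0.3203)·3 = 1.2810; e_2·w_3 = 0.0277·3 + 0.1054·2 + 0.3495·4 + (-0.1332)·1 + 0.9210·3 = 4.3220.
u_3 = w_3 − 1.2810·e_1 − 4.3220·e_2 = (3.0852, 0.7239, 1.8739, 2.1909, -0.5702).
‖u_3‖ = 4.3220, so e_3 = (0.7138, 0.1675, 0.4336, 0.5069, -0.1319).
e_1·w_4 = (-0.1601)·3 + 0.6405·(-4) + 0.4804·(-4) + (-0.4804)·4 + (-0.3203)·4 = -8.1665; e_2·w_4 = 0.0277·3 + 0.1054·(-4) + 0.3495·(-4) + (-0.1332)·4 + 0.9210·4 = 1.4148; e_3·w_4 = 0.7138·3 + 0.1675·(-4) + 0.4336·(-4) + 0.5069·4 + (-0.1319)·4 = 1.2372.
u_4 = w_4 + 8.1665·e_1 − 1.4148·e_2 − 1.2372·e_3 = (0.7699, 0.8744, -1.1078, -0.3618, 0.2449).
‖u_4‖ = 1.6660, so e_4 = (0.4621, 0.5249, -0.6650, -0.2172, 0.1470).
Qᵀb = (2.7222, 0.8267, 1.1430, 1.5889).
Back-substitute: x_4 = 1.5889/1.6660 = 0.9537.
x_3 = (1.1430 − 1.2372·0.9537)/4.3220 = -0.0085.
x_2 = (0.8267 − 4.3220·(-0.0085) − 1.4148·0.9537)/4.6216 = -0.1051.
x_1 = (2.7222 − 0.8006·(-0.1051) − 1.2810·(-0.0085) + 8.1665·0.9537)/6.2450 = 1.6983.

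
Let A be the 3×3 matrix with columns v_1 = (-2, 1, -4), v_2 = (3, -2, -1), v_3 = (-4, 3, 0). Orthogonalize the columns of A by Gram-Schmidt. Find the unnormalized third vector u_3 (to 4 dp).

u_3 = (0.1942, 0.3022, -0.0216)

e_1 = v_1/‖v_1‖ = (-2, 1, -4)/4.5826 = (-0.4364, 0.2182, -0.8729).
r_{12} = e_1·v_2 = -0.8729.
u_2 = v_2 + 0.8729·e_1 = (2.6190, -1.8095, -1.7619).
‖u_2‖ = 3.6384, so e_2 = (0.7198, -0.4973, -0.4843).
r_{13} = e_1·v_3 = 2.4004; r_{23} = e_2·v_3 = -4.3713.
u_3 = v_3 − 2.4004·e_1 + 4.3713·e_2 = (0.1942, 0.3022, -0.0216).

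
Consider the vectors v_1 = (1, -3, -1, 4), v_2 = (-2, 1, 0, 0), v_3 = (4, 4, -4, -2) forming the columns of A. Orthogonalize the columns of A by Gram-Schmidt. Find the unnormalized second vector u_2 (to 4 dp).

u_2 = (-1.8148, 0.4444, -0.1852, 0.7407)

v_1 = (1, -3, -1, 4); ‖v_1‖ = 5.1962, so e_1 = (0.1925, -0.5774, -0.1925, 0.7698).
e_1·v_2 = 0.1925·(-2) + (-0.5774)·1 + (-0.1925)·0 + 0.7698·0 = -0.9623.
u_2 = v_2 + 0.9623·e_1 = (-1.8148, 0.4444, -0.1852, 0.7407).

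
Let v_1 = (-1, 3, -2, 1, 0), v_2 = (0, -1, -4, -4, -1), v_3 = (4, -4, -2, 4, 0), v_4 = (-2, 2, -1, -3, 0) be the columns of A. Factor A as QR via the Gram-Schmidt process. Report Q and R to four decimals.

e_1 = v_1/‖v_1‖ = (-1, 3, -2, 1, 0)/3.8730 = (-0.2582, 0.7746, -0.5164, 0.2582, 0.0000).
r_{12} = e_1·v_2 = 0.2582.
u_2 = v_2 − 0.2582·e_1 = (0.0667, -1.2000, -3.8667, -4.0667, -1.0000).
‖u_2‖ = 5.8252, so e_2 = (0.0114, -0.2060, -0.6638, -0.6981, -0.1717).
r_{13} = e_1·v_3 = -2.0656; r_{23} = e_2·v_3 = -0.5951.
u_3 = v_3 + 2.0656·e_1 + 0.5951·e_2 = (3.4735, -2.5226, -3.4617, 4.1179, -0.1022).
‖u_3‖ = 6.8833, so e_3 = (0.5046, -0.3665, -0.5029, 0.5982, -0.0148).
r_{14} = e_1·v_4 = 1.8074; r_{24} = e_2·v_4 = 2.3232; r_{34} = e_3·v_4 = -3.0340.
u_4 = v_4 − 1.8074·e_1 − 2.3232·e_2 + 3.0340·e_3 = (-0.0289, -0.0333, -0.0504, -0.0297, 0.3538).
‖u_4‖ = 0.3613, so e_4 = (-0.0799, -0.0923, -0.1396, -0.0822, 0.9792).

Q = [[-0.2582, 0.0114, 0.5046, -0.0799], [0.7746, -0.2060, -0.3665, -0.0923], [-0.5164, -0.6638, -0.5029, -0.1396], [0.2582, -0.6981, 0.5982, -0.0822], [0.0000, -0.1717, -0.0148, 0.9792]], R = [[3.8730, 0.2582, -2.0656, 1.8074], [0.0000, 5.8252, -0.5951, 2.3232], [0.0000, 0.0000, 6.8833, -3.0340], [0.0000, 0.0000, 0.0000, 0.3613]]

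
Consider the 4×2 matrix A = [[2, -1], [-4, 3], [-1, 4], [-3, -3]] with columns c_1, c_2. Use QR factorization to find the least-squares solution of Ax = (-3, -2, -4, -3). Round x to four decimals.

x = (0.4489, -0.1703)

c_1 = (2, -4, -1, -3); ‖c_1‖ = 5.4772, so e_1 = (0.3651, -0.7303, -0.1826, -0.5477).
e_1·c_2 = 0.3651·(-1) + (-0.7303)·3 + (-0.1826)·4 + (-0.5477)·(-3) = -1.6432.
u_2 = c_2 + 1.6432·e_1 = (-0.4000, 1.8000, 3.7000, -3.9000).
‖u_2‖ = 5.6833, so e_2 = (-0.0704, 0.3167, 0.6510, -0.6862).
Qᵀb = (2.7386, -0.9677).
Back-substitute: x_2 = -0.9677/5.6833 = -0.1703.
x_1 = (2.7386 + 1.6432·(-0.1703))/5.4772 = 0.4489.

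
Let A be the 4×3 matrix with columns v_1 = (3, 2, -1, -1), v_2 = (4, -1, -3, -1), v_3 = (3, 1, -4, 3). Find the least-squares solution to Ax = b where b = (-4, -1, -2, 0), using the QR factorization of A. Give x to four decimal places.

x = (-0.9814, 0.0557, 0.1618)

e_1 = v_1/‖v_1‖ = (3, 2, -1, -1)/3.8730 = (0.7746, 0.5164, -0.2582, -0.2582).
r_{12} = e_1·v_2 = 3.6148.
u_2 = v_2 − 3.6148·e_1 = (1.2000, -2.8667, -2.0667, -0.0667).
‖u_2‖ = 3.7327, so e_2 = (0.3215, -0.7680, -0.5537, -0.0179).
r_{13} = e_1·v_3 = 3.0984; r_{23} = e_2·v_3 = 2.3575.
u_3 = v_3 − 3.0984·e_1 − 2.3575·e_2 = (-0.1579, 1.2105, -1.8947, 3.8421).
‖u_3‖ = 4.4544, so e_3 = (-0.0354, 0.2718, -0.4254, 0.8625).
Qᵀb = (-3.0984, 0.5894, 0.7207).
Back-substitute: x_3 = 0.7207/4.4544 = 0.1618.
x_2 = (0.5894 − 2.3575·0.1618)/3.7327 = 0.0557.
x_1 = (-3.0984 − 3.6148·0.0557 − 3.0984·0.1618)/3.8730 = -0.9814.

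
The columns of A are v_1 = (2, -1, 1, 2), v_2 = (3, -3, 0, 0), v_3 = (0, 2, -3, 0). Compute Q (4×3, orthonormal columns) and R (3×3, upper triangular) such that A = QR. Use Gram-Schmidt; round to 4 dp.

q_1 = v_1/‖v_1‖ = (2, -1, 1, 2)/3.1623 = (0.6325, -0.3162, 0.3162, 0.6325).
r_{12} = q_1·v_2 = 2.8460.
u_2 = v_2 − 2.8460·q_1 = (1.2000, -2.1000, -0.9000, -1.8000).
‖u_2‖ = 3.1464, so q_2 = (0.3814, -0.6674, -0.2860, -0.5721).
r_{13} = q_1·v_3 = -1.5811; r_{23} = q_2·v_3 = -0.4767.
u_3 = v_3 + 1.5811·q_1 + 0.4767·q_2 = (1.1818, 1.1818, -2.6364, 0.7273).
‖u_3‖ = 3.2051, so q_3 = (0.3687, 0.3687, -0.8226, 0.2269).

Q = [[0.6325, 0.3814, 0.3687], [-0.3162, -0.6674, 0.3687], [0.3162, -0.2860, -0.8226], [0.6325, -0.5721, 0.2269]], R = [[3.1623, 2.8460, -1.5811], [0.0000, 3.1464, -0.4767], [0.0000, 0.0000, 3.2051]]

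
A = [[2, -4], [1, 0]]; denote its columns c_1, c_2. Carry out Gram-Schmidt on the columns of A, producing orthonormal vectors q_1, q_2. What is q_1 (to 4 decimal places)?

q_1 = (0.8944, 0.4472)

c_1 = (2, 1); ‖c_1‖ = 2.2361, so q_1 = (0.8944, 0.4472).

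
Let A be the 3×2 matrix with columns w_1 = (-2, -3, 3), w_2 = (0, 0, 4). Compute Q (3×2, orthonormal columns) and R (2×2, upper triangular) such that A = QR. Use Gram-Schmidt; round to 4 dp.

w_1 = (-2, -3, 3); ‖w_1‖ = 4.6904, so e_1 = (-0.4264, -0.6396, 0.6396).
e_1·w_2 = (-0.4264)·0 + (-0.6396)·0 + 0.6396·4 = 2.5584.
u_2 = w_2 − 2.5584·e_1 = (1.0909, 1.6364, 2.3636).
‖u_2‖ = 3.0748, so e_2 = (0.3548, 0.5322, 0.7687).

Q = [[-0.4264, 0.3548], [-0.6396, 0.5322], [0.6396, 0.7687]], R = [[4.6904, 2.5584], [0.0000, 3.0748]]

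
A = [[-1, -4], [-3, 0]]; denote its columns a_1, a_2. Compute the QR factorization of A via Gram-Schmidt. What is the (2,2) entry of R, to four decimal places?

r_{22} = 3.7947

e_1 = a_1/‖a_1‖ = (-1, -3)/3.1623 = (-0.3162, -0.9487).
r_{12} = e_1·a_2 = 1.2649.
u_2 = a_2 − 1.2649·e_1 = (-3.6000, 1.2000).
r_{22} = ‖u_2‖ = 3.7947.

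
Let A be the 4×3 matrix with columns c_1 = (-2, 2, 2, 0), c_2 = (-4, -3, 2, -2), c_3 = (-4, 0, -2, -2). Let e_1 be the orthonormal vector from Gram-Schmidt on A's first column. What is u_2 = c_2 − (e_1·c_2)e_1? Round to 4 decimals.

c_1 = (-2, 2, 2, 0); ‖c_1‖ = 3.4641, so e_1 = (-0.5774, 0.5774, 0.5774, 0.0000).
e_1·c_2 = (-0.5774)·(-4) + 0.5774·(-3) + 0.5774·2 + 0.0000·(-2) = 1.7321.
u_2 = c_2 − 1.7321·e_1 = (-3.0000, -4.0000, 1.0000, -2.0000).

u_2 = (-3.0000, -4.0000, 1.0000, -2.0000)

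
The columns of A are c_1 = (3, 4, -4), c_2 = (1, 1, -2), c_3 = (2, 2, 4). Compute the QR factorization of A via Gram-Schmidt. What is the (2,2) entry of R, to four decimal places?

c_1 = (3, 4, -4); ‖c_1‖ = 6.4031, so e_1 = (0.4685, 0.6247, -0.6247).
e_1·c_2 = 0.4685·1 + 0.6247·1 + (-0.6247)·(-2) = 2.3426.
u_2 = c_2 − 2.3426·e_1 = (-0.0976, -0.4634, -0.5366).
r_{22} = ‖u_2‖ = 0.7157.

r_{22} = 0.7157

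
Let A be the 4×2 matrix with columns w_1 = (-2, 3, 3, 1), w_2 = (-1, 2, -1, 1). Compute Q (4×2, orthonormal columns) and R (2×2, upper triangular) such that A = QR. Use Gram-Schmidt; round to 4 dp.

w_1 = (-2, 3, 3, 1); ‖w_1‖ = 4.7958, so q_1 = (-0.4170, 0.6255, 0.6255, 0.2085).
q_1·w_2 = (-0.4170)·(-1) + 0.6255·2 + 0.6255·(-1) + 0.2085·1 = 1.2511.
u_2 = w_2 − 1.2511·q_1 = (-0.4783, 1.2174, -1.7826, 0.7391).
‖u_2‖ = 2.3313, so q_2 = (-0.2052, 0.5222, -0.7647, 0.3171).

Q = [[-0.4170, -0.2052], [0.6255, 0.5222], [0.6255, -0.7647], [0.2085, 0.3171]], R = [[4.7958, 1.2511], [0.0000, 2.3313]]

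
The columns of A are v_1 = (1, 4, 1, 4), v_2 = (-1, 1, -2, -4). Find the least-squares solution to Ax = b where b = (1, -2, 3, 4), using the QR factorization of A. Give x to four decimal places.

v_1 = (1, 4, 1, 4); ‖v_1‖ = 5.8310, so q_1 = (0.1715, 0.6860, 0.1715, 0.6860).
q_1·v_2 = 0.1715·(-1) + 0.6860·1 + 0.1715·(-2) + 0.6860·(-4) = -2.5725.
u_2 = v_2 + 2.5725·q_1 = (-0.5588, 2.7647, -1.5588, -2.2353).
‖u_2‖ = 3.9220, so q_2 = (-0.1425, 0.7049, -0.3975, -0.5699).
Qᵀb = (2.0580, -5.0244).
Back-substitute: x_2 = -5.0244/3.9220 = -1.2811.
x_1 = (2.0580 + 2.5725·(-1.2811))/5.8310 = -0.2122.

x = (-0.2122, -1.2811)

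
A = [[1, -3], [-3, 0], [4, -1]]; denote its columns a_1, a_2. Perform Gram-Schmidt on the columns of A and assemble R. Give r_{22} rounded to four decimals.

r_{22} = 2.8488

a_1 = (1, -3, 4); ‖a_1‖ = 5.0990, so q_1 = (0.1961, -0.5883, 0.7845).
q_1·a_2 = 0.1961·(-3) + (-0.5883)·0 + 0.7845·(-1) = -1.3728.
u_2 = a_2 + 1.3728·q_1 = (-2.7308, -0.8077, 0.0769).
r_{22} = ‖u_2‖ = 2.8488.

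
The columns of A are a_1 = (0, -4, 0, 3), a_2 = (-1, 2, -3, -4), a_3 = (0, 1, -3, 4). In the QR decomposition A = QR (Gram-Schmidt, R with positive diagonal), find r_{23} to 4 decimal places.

q_1 = a_1/‖a_1‖ = (0, -4, 0, 3)/5.0000 = (0.0000, -0.8000, 0.0000, 0.6000).
r_{12} = q_1·a_2 = -4.0000.
u_2 = a_2 + 4.0000·q_1 = (-1.0000, -1.2000, -3.0000, -1.6000).
‖u_2‖ = 3.7417, so q_2 = (-0.2673, -0.3207, -0.8018, -0.4276).
r_{23} = q_2·a_3 = 0.3742.

r_{23} = 0.3742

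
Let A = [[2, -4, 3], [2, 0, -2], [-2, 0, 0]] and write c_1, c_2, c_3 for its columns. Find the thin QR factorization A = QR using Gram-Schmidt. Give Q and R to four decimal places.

Q = [[0.5774, -0.8165, 0.0000], [0.5774, 0.4082, -0.7071], [-0.5774, -0.4082, -0.7071]], R = [[3.4641, -2.3094, 0.5774], [0.0000, 3.2660, -3.2660], [0.0000, 0.0000, 1.4142]]

q_1 = c_1/‖c_1‖ = (2, 2, -2)/3.4641 = (0.5774, 0.5774, -0.5774).
r_{12} = q_1·c_2 = -2.3094.
u_2 = c_2 + 2.3094·q_1 = (-2.6667, 1.3333, -1.3333).
‖u_2‖ = 3.2660, so q_2 = (-0.8165, 0.4082, -0.4082).
r_{13} = q_1·c_3 = 0.5774; r_{23} = q_2·c_3 = -3.2660.
u_3 = c_3 − 0.5774·q_1 + 3.2660·q_2 = (0.0000, -1.0000, -1.0000).
‖u_3‖ = 1.4142, so q_3 = (0.0000, -0.7071, -0.7071).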